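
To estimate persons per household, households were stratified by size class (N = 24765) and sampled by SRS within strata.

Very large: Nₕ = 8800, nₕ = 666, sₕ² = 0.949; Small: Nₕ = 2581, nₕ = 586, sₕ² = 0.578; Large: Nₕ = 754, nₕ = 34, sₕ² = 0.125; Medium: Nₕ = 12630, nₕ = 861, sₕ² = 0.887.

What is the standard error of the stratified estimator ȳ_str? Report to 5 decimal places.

0.02068

Var(ȳ_str) = Σₕ Wₕ²(1 − fₕ)sₕ²/nₕ with Wₕ = Nₕ/N, N = 24765.
Very large: Wₕ = 0.35534020; term = 0.35534020²·(1 − 0.07568182)·0.949/666 = 1.6630379 × 10^-4.
Small: Wₕ = 0.10421966; term = 0.10421966²·(1 − 0.22704378)·0.578/586 = 8.281032 × 10^-6.
Large: Wₕ = 0.03044619; term = 0.03044619²·(1 − 0.04509284)·0.125/34 = 3.2543052 × 10^-6.
Medium: Wₕ = 0.50999394; term = 0.50999394²·(1 − 0.06817102)·0.887/861 = 2.496817 × 10^-4.
Sum = 4.2752083 × 10^-4.
SE = √(4.2752083 × 10^-4) = 0.02068.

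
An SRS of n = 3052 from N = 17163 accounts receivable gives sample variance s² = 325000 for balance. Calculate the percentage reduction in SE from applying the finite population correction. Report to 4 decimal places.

f = n/N = 3052/17163 = 0.17782439.
SE_no-fpc = √(s²/n) = 10.31928; SE_fpc = √((1−f)s²/n) = 9.356894.
Ratio = √(1−f) = 0.90673900. Reduction = 100·(1 − 0.90673900) = 9.3261%.

9.3261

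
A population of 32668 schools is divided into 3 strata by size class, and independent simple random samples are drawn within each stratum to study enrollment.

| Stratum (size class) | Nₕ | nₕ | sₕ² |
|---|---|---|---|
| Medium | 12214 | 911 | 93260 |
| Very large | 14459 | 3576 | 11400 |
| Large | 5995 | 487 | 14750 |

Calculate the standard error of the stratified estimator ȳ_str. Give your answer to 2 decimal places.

Var(ȳ_str) = Σₕ Wₕ²(1 − fₕ)sₕ²/nₕ with Wₕ = Nₕ/N, N = 32668.
Medium: Wₕ = 0.37388270; term = 0.37388270²·(1 − 0.07458654)·93260/911 = 13.242915.
Very large: Wₕ = 0.44260438; term = 0.44260438²·(1 − 0.24732001)·11400/3576 = 0.4700555.
Large: Wₕ = 0.18351292; term = 0.18351292²·(1 − 0.08123436)·14750/487 = 0.93713268.
Sum = 14.650103.
SE = √(14.650103) = 3.83.

3.83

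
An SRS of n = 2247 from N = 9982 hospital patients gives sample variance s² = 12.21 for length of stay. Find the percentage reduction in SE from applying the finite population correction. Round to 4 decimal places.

f = n/N = 2247/9982 = 0.22510519.
SE_no-fpc = √(s²/n) = 0.073715072; SE_fpc = √((1−f)s²/n) = 0.064889985.
Ratio = √(1−f) = 0.88028110. Reduction = 100·(1 − 0.88028110) = 11.9719%.

11.9719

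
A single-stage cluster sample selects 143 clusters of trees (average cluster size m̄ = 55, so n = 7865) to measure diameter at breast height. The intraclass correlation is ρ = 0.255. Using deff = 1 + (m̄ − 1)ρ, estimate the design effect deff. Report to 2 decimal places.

deff = 1 + (55 − 1)·0.255 = 1 + 13.77 = 14.77.

14.77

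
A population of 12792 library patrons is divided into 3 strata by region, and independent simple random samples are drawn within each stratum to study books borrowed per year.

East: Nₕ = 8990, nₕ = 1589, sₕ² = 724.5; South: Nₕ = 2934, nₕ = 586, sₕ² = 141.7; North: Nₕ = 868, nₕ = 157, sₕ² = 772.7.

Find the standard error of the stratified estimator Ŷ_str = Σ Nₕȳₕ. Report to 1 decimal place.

Var(Ŷ_str) = Σₕ Nₕ²(1 − fₕ)sₕ²/nₕ.
East: 8990²·(1 − 1589/8990)·724.5/1589 = 3.0336438 × 10^7.
South: 2934²·(1 − 586/2934)·141.7/586 = 1.6658291 × 10^6.
North: 868²·(1 − 157/868)·772.7/157 = 3.0373902 × 10^6.
Sum = 3.5039657 × 10^7.
SE = √(3.5039657 × 10^7) = 5919.4.

5919.4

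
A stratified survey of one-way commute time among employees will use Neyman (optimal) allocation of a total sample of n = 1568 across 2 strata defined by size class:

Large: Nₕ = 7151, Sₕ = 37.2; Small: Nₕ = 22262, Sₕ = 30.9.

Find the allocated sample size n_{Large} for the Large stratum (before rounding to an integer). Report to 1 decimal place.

Neyman allocation: nₕ = n·NₕSₕ / Σⱼ NⱼSⱼ.
Σ NⱼSⱼ = 7151·37.2 + 22262·30.9 = 953913.
n_{Large} = 1568·7151·37.2 / 953913 = 437.3.

437.3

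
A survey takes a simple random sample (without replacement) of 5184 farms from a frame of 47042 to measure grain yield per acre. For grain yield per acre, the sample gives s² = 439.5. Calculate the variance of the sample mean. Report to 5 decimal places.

0.07544

Under SRS without replacement, Var(ȳ) = (1 − f)·s²/n with f = n/N = 5184/47042 = 0.11019940.
Var(ȳ) = (1 − 0.11019940)·439.5/5184 = 0.88980060·0.084780093 = 0.075437378.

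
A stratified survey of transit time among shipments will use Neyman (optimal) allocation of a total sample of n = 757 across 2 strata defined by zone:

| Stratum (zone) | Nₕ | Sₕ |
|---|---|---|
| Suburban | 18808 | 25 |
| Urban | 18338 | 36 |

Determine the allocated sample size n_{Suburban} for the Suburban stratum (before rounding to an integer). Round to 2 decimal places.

314.89

Neyman allocation: nₕ = n·NₕSₕ / Σⱼ NⱼSⱼ.
Σ NⱼSⱼ = 18808·25 + 18338·36 = 1.130368 × 10^6.
n_{Suburban} = 757·18808·25 / (1.130368 × 10^6) = 314.89.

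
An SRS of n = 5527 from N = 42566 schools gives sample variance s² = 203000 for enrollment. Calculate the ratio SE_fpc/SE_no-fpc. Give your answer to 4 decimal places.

f = n/N = 5527/42566 = 0.12984542.
SE_no-fpc = √(s²/n) = 6.0604279; SE_fpc = √((1−f)s²/n) = 5.653293.
Ratio = √(1−f) = 0.93282077.

0.9328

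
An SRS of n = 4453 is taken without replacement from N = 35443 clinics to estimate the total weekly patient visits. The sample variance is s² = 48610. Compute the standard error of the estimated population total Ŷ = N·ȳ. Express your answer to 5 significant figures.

109500

Var(Ŷ) = N²·Var(ȳ) = N²·(1 − n/N)·s²/n.
f = 4453/35443 = 0.12563835; Var(ȳ) = 0.87436165·48610/4453 = 9.5447383.
Var(Ŷ) = 35443² · 9.5447383 = 1.199016 × 10^10.
SE(Ŷ) = √(1.199016 × 10^10) = 109500.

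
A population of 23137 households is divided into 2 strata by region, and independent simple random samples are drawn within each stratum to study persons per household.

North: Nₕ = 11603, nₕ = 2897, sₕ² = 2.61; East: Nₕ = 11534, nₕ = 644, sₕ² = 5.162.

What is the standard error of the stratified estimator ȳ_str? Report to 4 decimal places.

Var(ȳ_str) = Σₕ Wₕ²(1 − fₕ)sₕ²/nₕ with Wₕ = Nₕ/N, N = 23137.
North: Wₕ = 0.50149112; term = 0.50149112²·(1 − 0.24967681)·2.61/2897 = 1.7000703 × 10^-4.
East: Wₕ = 0.49850888; term = 0.49850888²·(1 − 0.05583492)·5.162/644 = 0.0018807275.
Sum = 0.0020507345.
SE = √(0.0020507345) = 0.0453.

0.0453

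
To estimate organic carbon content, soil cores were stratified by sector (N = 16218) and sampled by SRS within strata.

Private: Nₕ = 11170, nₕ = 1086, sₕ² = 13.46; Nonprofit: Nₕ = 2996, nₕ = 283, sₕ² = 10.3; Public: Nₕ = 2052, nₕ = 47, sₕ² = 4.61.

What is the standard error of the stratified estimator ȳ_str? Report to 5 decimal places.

Var(ȳ_str) = Σₕ Wₕ²(1 − fₕ)sₕ²/nₕ with Wₕ = Nₕ/N, N = 16218.
Private: Wₕ = 0.68874091; term = 0.68874091²·(1 − 0.09722471)·13.46/1086 = 0.0053077035.
Nonprofit: Wₕ = 0.18473301; term = 0.18473301²·(1 − 0.09445928)·10.3/283 = 0.0011247288.
Public: Wₕ = 0.12652608; term = 0.12652608²·(1 − 0.02290448)·4.61/47 = 0.0015342644.
Sum = 0.0079666967.
SE = √(0.0079666967) = 0.08926.

0.08926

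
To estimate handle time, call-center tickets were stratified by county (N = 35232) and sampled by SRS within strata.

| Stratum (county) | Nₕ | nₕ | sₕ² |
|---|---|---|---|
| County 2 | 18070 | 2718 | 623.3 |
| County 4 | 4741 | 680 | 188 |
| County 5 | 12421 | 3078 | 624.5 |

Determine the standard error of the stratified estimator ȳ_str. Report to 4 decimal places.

Var(ȳ_str) = Σₕ Wₕ²(1 − fₕ)sₕ²/nₕ with Wₕ = Nₕ/N, N = 35232.
County 2: Wₕ = 0.51288601; term = 0.51288601²·(1 − 0.15041505)·623.3/2718 = 0.051250274.
County 4: Wₕ = 0.13456517; term = 0.13456517²·(1 − 0.14342966)·188/680 = 0.0042882223.
County 5: Wₕ = 0.35254882; term = 0.35254882²·(1 − 0.24780613)·624.5/3078 = 0.018968463.
Sum = 0.074506959.
SE = √(0.074506959) = 0.2730.

0.2730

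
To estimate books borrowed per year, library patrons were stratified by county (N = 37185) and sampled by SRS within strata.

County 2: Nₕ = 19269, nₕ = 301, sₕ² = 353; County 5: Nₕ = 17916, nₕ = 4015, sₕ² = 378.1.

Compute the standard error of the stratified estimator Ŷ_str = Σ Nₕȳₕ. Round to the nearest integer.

21262

Var(Ŷ_str) = Σₕ Nₕ²(1 − fₕ)sₕ²/nₕ.
County 2: 19269²·(1 − 301/19269)·353/301 = 4.2863628 × 10^8.
County 5: 17916²·(1 − 4015/17916)·378.1/4015 = 2.345353 × 10^7.
Sum = 4.5208981 × 10^8.
SE = √(4.5208981 × 10^8) = 21262.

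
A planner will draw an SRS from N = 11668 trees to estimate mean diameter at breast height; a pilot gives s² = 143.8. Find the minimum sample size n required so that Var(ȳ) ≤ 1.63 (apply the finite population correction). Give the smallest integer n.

Without fpc, n₀ = s²/D = 143.8/1.63 = 88.2209.
With fpc, (1 − n/N)·s²/n ≤ D requires n ≥ n₀/(1 + n₀/N) = 88.2209/(1 + 88.2209/11668) = 87.5589.
Rounding up, n = 88.

88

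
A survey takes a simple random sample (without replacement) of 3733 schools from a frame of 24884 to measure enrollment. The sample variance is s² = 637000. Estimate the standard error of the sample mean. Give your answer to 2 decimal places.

12.04

Under SRS without replacement, Var(ȳ) = (1 − f)·s²/n with f = n/N = 3733/24884 = 0.15001607.
Var(ȳ) = (1 − 0.15001607)·637000/3733 = 0.84998393·170.64024 = 145.04146.
SE(ȳ) = √(145.04146) = 12.04.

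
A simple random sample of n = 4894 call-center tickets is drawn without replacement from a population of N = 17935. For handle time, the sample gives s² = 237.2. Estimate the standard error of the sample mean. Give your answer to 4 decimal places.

Under SRS without replacement, Var(ȳ) = (1 − f)·s²/n with f = n/N = 4894/17935 = 0.27287427.
Var(ȳ) = (1 − 0.27287427)·237.2/4894 = 0.72712573·0.048467511 = 0.035241975.
SE(ȳ) = √(0.035241975) = 0.1877.

0.1877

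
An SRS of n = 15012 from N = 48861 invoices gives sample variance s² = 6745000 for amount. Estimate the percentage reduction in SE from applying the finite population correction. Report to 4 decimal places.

f = n/N = 15012/48861 = 0.30723890.
SE_no-fpc = √(s²/n) = 21.196868; SE_fpc = √((1−f)s²/n) = 17.642635.
Ratio = √(1−f) = 0.83232271. Reduction = 100·(1 − 0.83232271) = 16.7677%.

16.7677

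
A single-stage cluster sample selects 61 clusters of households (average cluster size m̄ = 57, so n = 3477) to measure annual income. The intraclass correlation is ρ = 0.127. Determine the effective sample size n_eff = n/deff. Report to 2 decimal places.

428.62

deff = 1 + (57 − 1)·0.127 = 1 + 7.112 = 8.112.
n_eff = 3477 / 8.112 = 428.62.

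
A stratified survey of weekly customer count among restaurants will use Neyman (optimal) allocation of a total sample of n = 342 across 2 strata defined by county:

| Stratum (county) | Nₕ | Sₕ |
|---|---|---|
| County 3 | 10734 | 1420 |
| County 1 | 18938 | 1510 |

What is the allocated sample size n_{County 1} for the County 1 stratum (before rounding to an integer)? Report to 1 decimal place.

Neyman allocation: nₕ = n·NₕSₕ / Σⱼ NⱼSⱼ.
Σ NⱼSⱼ = 10734·1420 + 18938·1510 = 4.383866 × 10^7.
n_{County 1} = 342·18938·1510 / (4.383866 × 10^7) = 223.1.

223.1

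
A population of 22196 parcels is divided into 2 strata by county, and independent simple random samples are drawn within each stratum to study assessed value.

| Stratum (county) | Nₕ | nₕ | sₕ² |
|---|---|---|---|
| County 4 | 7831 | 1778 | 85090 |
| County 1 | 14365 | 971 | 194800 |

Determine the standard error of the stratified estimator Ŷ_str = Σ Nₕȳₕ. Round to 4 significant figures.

202200

Var(Ŷ_str) = Σₕ Nₕ²(1 − fₕ)sₕ²/nₕ.
County 4: 7831²·(1 − 1778/7831)·85090/1778 = 2.2684785 × 10^9.
County 1: 14365²·(1 − 971/14365)·194800/971 = 3.8599853 × 10^10.
Sum = 4.0868332 × 10^10.
SE = √(4.0868332 × 10^10) = 202200.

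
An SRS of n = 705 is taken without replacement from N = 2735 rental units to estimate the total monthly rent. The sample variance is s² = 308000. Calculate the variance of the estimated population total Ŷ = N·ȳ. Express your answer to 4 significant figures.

Var(Ŷ) = N²·Var(ȳ) = N²·(1 − n/N)·s²/n.
f = 705/2735 = 0.25776965; Var(ȳ) = 0.74223035·308000/705 = 324.26517.
Var(Ŷ) = 2735² · 324.26517 = 2.4255764 × 10^9.

2.426 × 10^9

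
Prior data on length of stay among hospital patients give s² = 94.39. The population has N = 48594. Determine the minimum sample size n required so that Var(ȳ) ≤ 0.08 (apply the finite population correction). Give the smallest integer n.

1152

Without fpc, n₀ = s²/D = 94.39/0.08 = 1179.8750.
With fpc, (1 − n/N)·s²/n ≤ D requires n ≥ n₀/(1 + n₀/N) = 1179.8750/(1 + 1179.8750/48594) = 1151.9064.
Rounding up, n = 1152.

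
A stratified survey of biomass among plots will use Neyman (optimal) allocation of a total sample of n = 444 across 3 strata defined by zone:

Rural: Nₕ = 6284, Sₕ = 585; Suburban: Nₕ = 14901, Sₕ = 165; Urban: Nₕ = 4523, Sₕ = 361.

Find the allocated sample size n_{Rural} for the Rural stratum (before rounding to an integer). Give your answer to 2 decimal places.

Neyman allocation: nₕ = n·NₕSₕ / Σⱼ NⱼSⱼ.
Σ NⱼSⱼ = 6284·585 + 14901·165 + 4523·361 = 7.767608 × 10^6.
n_{Rural} = 444·6284·585 / (7.767608 × 10^6) = 210.13.

210.13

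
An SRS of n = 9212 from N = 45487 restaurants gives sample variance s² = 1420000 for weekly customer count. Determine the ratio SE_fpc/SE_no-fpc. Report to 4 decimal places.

f = n/N = 9212/45487 = 0.20251940.
SE_no-fpc = √(s²/n) = 12.415586; SE_fpc = √((1−f)s²/n) = 11.087338.
Ratio = √(1−f) = 0.89301769.

0.8930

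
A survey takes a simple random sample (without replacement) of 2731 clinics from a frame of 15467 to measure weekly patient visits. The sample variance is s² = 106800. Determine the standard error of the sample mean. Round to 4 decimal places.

Under SRS without replacement, Var(ȳ) = (1 − f)·s²/n with f = n/N = 2731/15467 = 0.17656947.
Var(ȳ) = (1 − 0.17656947)·106800/2731 = 0.82343053·39.106554 = 32.201531.
SE(ȳ) = √(32.201531) = 5.6746.

5.6746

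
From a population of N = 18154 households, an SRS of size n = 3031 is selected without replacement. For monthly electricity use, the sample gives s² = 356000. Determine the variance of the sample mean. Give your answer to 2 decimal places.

Under SRS without replacement, Var(ȳ) = (1 − f)·s²/n with f = n/N = 3031/18154 = 0.16696045.
Var(ȳ) = (1 − 0.16696045)·356000/3031 = 0.83303955·117.45299 = 97.842983.

97.84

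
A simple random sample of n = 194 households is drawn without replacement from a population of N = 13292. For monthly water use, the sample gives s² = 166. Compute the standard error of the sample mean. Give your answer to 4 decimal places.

0.9182

Under SRS without replacement, Var(ȳ) = (1 − f)·s²/n with f = n/N = 194/13292 = 0.01459525.
Var(ȳ) = (1 − 0.01459525)·166/194 = 0.98540475·0.8556701 = 0.84318139.
SE(ȳ) = √(0.84318139) = 0.9182.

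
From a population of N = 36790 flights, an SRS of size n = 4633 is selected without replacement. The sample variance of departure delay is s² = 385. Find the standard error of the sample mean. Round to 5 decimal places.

Under SRS without replacement, Var(ȳ) = (1 − f)·s²/n with f = n/N = 4633/36790 = 0.12593096.
Var(ȳ) = (1 − 0.12593096)·385/4633 = 0.87406904·0.083099504 = 0.072634703.
SE(ȳ) = √(0.072634703) = 0.26951.

0.26951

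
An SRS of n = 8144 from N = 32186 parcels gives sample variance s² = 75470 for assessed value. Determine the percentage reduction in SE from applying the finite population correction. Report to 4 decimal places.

f = n/N = 8144/32186 = 0.25302927.
SE_no-fpc = √(s²/n) = 3.0441657; SE_fpc = √((1−f)s²/n) = 2.6309954.
Ratio = √(1−f) = 0.86427469. Reduction = 100·(1 − 0.86427469) = 13.5725%.

13.5725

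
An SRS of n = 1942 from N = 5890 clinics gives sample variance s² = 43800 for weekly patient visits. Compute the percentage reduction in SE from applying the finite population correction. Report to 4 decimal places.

18.1288

f = n/N = 1942/5890 = 0.32971138.
SE_no-fpc = √(s²/n) = 4.7491123; SE_fpc = √((1−f)s²/n) = 3.8881532.
Ratio = √(1−f) = 0.81871156. Reduction = 100·(1 − 0.81871156) = 18.1288%.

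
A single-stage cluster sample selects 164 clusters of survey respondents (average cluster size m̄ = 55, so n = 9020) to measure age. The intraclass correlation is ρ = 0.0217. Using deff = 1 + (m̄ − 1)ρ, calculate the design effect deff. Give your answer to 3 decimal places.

deff = 1 + (55 − 1)·0.0217 = 1 + 1.1718 = 2.1718.

2.172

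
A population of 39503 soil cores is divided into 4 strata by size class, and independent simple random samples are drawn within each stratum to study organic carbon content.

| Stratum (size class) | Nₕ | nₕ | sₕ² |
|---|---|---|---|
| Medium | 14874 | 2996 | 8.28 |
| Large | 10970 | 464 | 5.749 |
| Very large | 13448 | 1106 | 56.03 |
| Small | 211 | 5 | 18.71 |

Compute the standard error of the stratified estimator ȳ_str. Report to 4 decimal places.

Var(ȳ_str) = Σₕ Wₕ²(1 − fₕ)sₕ²/nₕ with Wₕ = Nₕ/N, N = 39503.
Medium: Wₕ = 0.37652836; term = 0.37652836²·(1 − 0.20142531)·8.28/2996 = 3.1289561 × 10^-4.
Large: Wₕ = 0.27770043; term = 0.27770043²·(1 − 0.04229717)·5.749/464 = 9.1507817 × 10^-4.
Very large: Wₕ = 0.34042984; term = 0.34042984²·(1 − 0.08224271)·56.03/1106 = 0.0053882605.
Small: Wₕ = 0.00534137; term = 0.00534137²·(1 − 0.02369668)·18.71/5 = 1.0423014 × 10^-4.
Sum = 0.0067204644.
SE = √(0.0067204644) = 0.0820.

0.0820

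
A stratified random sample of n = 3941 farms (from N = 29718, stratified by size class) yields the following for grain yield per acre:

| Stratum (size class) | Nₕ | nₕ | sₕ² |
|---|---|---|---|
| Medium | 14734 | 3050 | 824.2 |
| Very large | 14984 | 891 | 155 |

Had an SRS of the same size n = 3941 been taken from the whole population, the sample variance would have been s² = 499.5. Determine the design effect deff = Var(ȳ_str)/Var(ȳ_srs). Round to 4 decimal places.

0.8575

Var(ȳ_str) = Σ Wₕ²(1−fₕ)sₕ²/nₕ with Wₕ = Nₕ/29718:
  Medium: (14734/29718)²·(1−3050/14734)·824.2/3050 = 0.052675156
  Very large: (14984/29718)²·(1−891/14984)·155/891 = 0.041595472
  → Var(ȳ_str) = 0.094270628.
Var(ȳ_srs) = (1 − 3941/29718)·499.5/3941 = 0.10993649.
deff = 0.094270628 / 0.10993649 = 0.8575.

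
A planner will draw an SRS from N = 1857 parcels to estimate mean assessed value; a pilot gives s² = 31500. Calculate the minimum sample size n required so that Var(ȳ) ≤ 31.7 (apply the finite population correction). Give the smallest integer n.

648

Without fpc, n₀ = s²/D = 31500/31.7 = 993.6909.
With fpc, (1 − n/N)·s²/n ≤ D requires n ≥ n₀/(1 + n₀/N) = 993.6909/(1 + 993.6909/1857) = 647.3111.
Rounding up, n = 648.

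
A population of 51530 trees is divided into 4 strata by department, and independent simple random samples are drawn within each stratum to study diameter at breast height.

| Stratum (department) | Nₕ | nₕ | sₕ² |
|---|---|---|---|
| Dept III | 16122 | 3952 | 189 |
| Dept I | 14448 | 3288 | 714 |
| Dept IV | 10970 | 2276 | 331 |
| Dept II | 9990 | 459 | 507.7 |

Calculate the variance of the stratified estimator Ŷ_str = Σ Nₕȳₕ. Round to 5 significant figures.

1.6358 × 10^8

Var(Ŷ_str) = Σₕ Nₕ²(1 − fₕ)sₕ²/nₕ.
Dept III: 16122²·(1 − 3952/16122)·189/3952 = 9.3832732 × 10^6.
Dept I: 14448²·(1 − 3288/14448)·714/3288 = 3.5013726 × 10^7.
Dept IV: 10970²·(1 − 2276/10970)·331/2276 = 1.3870177 × 10^7.
Dept II: 9990²·(1 − 459/9990)·507.7/459 = 1.0531699 × 10^8.
Sum = 1.6358417 × 10^8.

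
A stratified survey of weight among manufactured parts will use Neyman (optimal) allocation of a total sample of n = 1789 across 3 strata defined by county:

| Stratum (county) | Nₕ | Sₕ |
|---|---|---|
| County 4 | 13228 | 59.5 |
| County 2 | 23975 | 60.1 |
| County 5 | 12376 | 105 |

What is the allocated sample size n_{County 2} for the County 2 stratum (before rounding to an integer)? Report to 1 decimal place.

Neyman allocation: nₕ = n·NₕSₕ / Σⱼ NⱼSⱼ.
Σ NⱼSⱼ = 13228·59.5 + 23975·60.1 + 12376·105 = 3.5274435 × 10^6.
n_{County 2} = 1789·23975·60.1 / (3.5274435 × 10^6) = 730.8.

730.8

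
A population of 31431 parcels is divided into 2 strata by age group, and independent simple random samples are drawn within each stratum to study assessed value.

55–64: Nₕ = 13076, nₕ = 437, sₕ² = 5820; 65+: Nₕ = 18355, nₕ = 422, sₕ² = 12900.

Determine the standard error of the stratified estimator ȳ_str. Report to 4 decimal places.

3.5232

Var(ȳ_str) = Σₕ Wₕ²(1 − fₕ)sₕ²/nₕ with Wₕ = Nₕ/N, N = 31431.
55–64: Wₕ = 0.41602240; term = 0.41602240²·(1 − 0.03342001)·5820/437 = 2.2279876.
65+: Wₕ = 0.58397760; term = 0.58397760²·(1 − 0.02299101)·12900/422 = 10.185168.
Sum = 12.413156.
SE = √(12.413156) = 3.5232.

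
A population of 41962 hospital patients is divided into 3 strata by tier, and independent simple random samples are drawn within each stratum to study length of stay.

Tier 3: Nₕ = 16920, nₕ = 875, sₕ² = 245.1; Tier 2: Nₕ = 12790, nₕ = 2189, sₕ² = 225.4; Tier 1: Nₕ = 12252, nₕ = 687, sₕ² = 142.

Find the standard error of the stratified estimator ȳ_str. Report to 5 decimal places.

Var(ȳ_str) = Σₕ Wₕ²(1 − fₕ)sₕ²/nₕ with Wₕ = Nₕ/N, N = 41962.
Tier 3: Wₕ = 0.40322196; term = 0.40322196²·(1 − 0.05171395)·245.1/875 = 0.043187989.
Tier 2: Wₕ = 0.30479958; term = 0.30479958²·(1 − 0.17114934)·225.4/2189 = 0.0079289042.
Tier 1: Wₕ = 0.29197846; term = 0.29197846²·(1 − 0.05607248)·142/687 = 0.016633049.
Sum = 0.067749942.
SE = √(0.067749942) = 0.26029.

0.26029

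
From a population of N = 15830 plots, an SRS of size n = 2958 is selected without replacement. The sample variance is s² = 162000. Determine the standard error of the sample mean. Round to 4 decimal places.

6.6733

Under SRS without replacement, Var(ȳ) = (1 − f)·s²/n with f = n/N = 2958/15830 = 0.18686039.
Var(ȳ) = (1 − 0.18686039)·162000/2958 = 0.81313961·54.766734 = 44.533001.
SE(ȳ) = √(44.533001) = 6.6733.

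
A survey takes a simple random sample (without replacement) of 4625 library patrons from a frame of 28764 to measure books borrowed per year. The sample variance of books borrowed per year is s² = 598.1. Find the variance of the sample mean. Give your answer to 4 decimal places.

0.1085

Under SRS without replacement, Var(ȳ) = (1 − f)·s²/n with f = n/N = 4625/28764 = 0.16079127.
Var(ȳ) = (1 − 0.16079127)·598.1/4625 = 0.83920873·0.12931892 = 0.10852557.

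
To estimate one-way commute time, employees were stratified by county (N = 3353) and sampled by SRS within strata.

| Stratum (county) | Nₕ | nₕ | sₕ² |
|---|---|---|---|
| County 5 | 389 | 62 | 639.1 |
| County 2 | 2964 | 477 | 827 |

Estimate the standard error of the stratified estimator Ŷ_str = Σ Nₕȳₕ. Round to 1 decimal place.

3753.9

Var(Ŷ_str) = Σₕ Nₕ²(1 − fₕ)sₕ²/nₕ.
County 5: 389²·(1 − 62/389)·639.1/62 = 1.3112167 × 10^6.
County 2: 2964²·(1 − 477/2964)·827/477 = 1.2780302 × 10^7.
Sum = 1.4091519 × 10^7.
SE = √(1.4091519 × 10^7) = 3753.9.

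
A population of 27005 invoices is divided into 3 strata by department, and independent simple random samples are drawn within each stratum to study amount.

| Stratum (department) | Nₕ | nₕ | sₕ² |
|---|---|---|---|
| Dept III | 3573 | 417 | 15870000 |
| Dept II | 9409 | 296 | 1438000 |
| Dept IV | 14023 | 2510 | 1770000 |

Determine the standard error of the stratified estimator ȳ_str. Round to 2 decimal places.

Var(ȳ_str) = Σₕ Wₕ²(1 − fₕ)sₕ²/nₕ with Wₕ = Nₕ/N, N = 27005.
Dept III: Wₕ = 0.13230883; term = 0.13230883²·(1 − 0.11670865)·15870000/417 = 588.46755.
Dept II: Wₕ = 0.34841696; term = 0.34841696²·(1 − 0.03145924)·1438000/296 = 571.19402.
Dept IV: Wₕ = 0.51927421; term = 0.51927421²·(1 − 0.17899166)·1770000/2510 = 156.11356.
Sum = 1315.7751.
SE = √(1315.7751) = 36.27.

36.27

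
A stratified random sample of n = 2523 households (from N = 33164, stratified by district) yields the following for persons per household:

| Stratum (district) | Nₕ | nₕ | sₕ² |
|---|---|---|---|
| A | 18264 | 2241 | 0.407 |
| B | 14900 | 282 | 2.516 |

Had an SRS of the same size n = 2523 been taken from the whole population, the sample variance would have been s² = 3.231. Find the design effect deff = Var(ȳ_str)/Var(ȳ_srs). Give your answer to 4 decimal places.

1.5341

Var(ȳ_str) = Σ Wₕ²(1−fₕ)sₕ²/nₕ with Wₕ = Nₕ/33164:
  A: (18264/33164)²·(1−2241/18264)·0.407/2241 = 4.832351 × 10^-5
  B: (14900/33164)²·(1−282/14900)·2.516/282 = 0.0017668592
  → Var(ȳ_str) = 0.0018151827.
Var(ȳ_srs) = (1 − 2523/33164)·3.231/2523 = 0.0011831934.
deff = 0.0018151827 / 0.0011831934 = 1.5341.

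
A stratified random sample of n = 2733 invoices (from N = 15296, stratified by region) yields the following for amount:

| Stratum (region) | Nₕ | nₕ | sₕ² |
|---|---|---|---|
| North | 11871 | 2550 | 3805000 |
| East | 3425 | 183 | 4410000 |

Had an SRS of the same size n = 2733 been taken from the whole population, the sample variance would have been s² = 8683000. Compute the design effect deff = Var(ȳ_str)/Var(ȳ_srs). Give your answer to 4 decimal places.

0.7087

Var(ȳ_str) = Σ Wₕ²(1−fₕ)sₕ²/nₕ with Wₕ = Nₕ/15296:
  North: (11871/15296)²·(1−2550/11871)·3805000/2550 = 705.68119
  East: (3425/15296)²·(1−183/3425)·4410000/183 = 1143.6821
  → Var(ȳ_str) = 1849.3633.
Var(ȳ_srs) = (1 − 2733/15296)·8683000/2733 = 2609.43.
deff = 1849.3633 / 2609.43 = 0.7087.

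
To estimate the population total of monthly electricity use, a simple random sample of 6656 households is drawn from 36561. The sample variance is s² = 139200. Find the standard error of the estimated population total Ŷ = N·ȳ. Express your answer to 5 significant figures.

151210

Var(Ŷ) = N²·Var(ȳ) = N²·(1 − n/N)·s²/n.
f = 6656/36561 = 0.18205191; Var(ȳ) = 0.81794809·139200/6656 = 17.106126.
Var(Ŷ) = 36561² · 17.106126 = 2.2865874 × 10^10.
SE(Ŷ) = √(2.2865874 × 10^10) = 151210.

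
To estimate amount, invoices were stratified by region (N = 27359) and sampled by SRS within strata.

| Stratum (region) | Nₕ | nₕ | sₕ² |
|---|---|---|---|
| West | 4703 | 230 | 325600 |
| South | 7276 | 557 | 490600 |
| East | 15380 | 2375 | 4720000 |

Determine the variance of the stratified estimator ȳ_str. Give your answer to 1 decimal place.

628.4

Var(ȳ_str) = Σₕ Wₕ²(1 − fₕ)sₕ²/nₕ with Wₕ = Nₕ/N, N = 27359.
West: Wₕ = 0.17189956; term = 0.17189956²·(1 − 0.04890495)·325600/230 = 39.785974.
South: Wₕ = 0.26594539; term = 0.26594539²·(1 − 0.07655305)·490600/557 = 57.526671.
East: Wₕ = 0.56215505; term = 0.56215505²·(1 − 0.15442133)·4720000/2375 = 531.06128.
Sum = 628.37393.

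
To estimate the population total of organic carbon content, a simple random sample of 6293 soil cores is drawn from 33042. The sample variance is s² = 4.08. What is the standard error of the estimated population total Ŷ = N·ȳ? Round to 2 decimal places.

Var(Ŷ) = N²·Var(ȳ) = N²·(1 − n/N)·s²/n.
f = 6293/33042 = 0.19045457; Var(ȳ) = 0.80954543·4.08/6293 = 5.2486022 × 10^-4.
Var(Ŷ) = 33042² · (5.2486022 × 10^-4) = 573028.62.
SE(Ŷ) = √(573028.62) = 756.99.

756.99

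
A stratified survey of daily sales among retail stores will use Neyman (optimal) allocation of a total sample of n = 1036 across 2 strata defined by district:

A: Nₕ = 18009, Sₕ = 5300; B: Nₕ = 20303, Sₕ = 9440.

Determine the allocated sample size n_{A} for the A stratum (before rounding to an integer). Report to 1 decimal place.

Neyman allocation: nₕ = n·NₕSₕ / Σⱼ NⱼSⱼ.
Σ NⱼSⱼ = 18009·5300 + 20303·9440 = 2.8710802 × 10^8.
n_{A} = 1036·18009·5300 / (2.8710802 × 10^8) = 344.4.

344.4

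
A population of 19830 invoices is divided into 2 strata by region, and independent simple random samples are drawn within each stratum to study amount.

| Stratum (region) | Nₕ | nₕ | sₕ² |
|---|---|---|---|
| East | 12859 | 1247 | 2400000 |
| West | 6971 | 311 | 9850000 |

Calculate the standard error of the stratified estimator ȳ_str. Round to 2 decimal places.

66.86

Var(ȳ_str) = Σₕ Wₕ²(1 − fₕ)sₕ²/nₕ with Wₕ = Nₕ/N, N = 19830.
East: Wₕ = 0.64846193; term = 0.64846193²·(1 − 0.09697488)·2400000/1247 = 730.82532.
West: Wₕ = 0.35153807; term = 0.35153807²·(1 − 0.04461340)·9850000/311 = 3739.3811.
Sum = 4470.2064.
SE = √(4470.2064) = 66.86.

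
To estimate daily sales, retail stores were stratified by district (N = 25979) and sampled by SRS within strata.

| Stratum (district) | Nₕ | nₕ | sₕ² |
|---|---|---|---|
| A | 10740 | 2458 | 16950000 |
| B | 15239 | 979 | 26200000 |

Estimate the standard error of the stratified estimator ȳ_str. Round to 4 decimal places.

Var(ȳ_str) = Σₕ Wₕ²(1 − fₕ)sₕ²/nₕ with Wₕ = Nₕ/N, N = 25979.
A: Wₕ = 0.41341083; term = 0.41341083²·(1 − 0.22886406)·16950000/2458 = 908.82962.
B: Wₕ = 0.58658917; term = 0.58658917²·(1 − 0.06424306)·26200000/979 = 8616.8738.
Sum = 9525.7034.
SE = √(9525.7034) = 97.5997.

97.5997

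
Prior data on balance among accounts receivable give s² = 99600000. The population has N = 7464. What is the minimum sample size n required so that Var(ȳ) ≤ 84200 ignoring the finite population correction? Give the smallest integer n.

Without fpc, n₀ = s²/D = 99600000/84200 = 1182.8979.
Rounding up, n = 1183.

1183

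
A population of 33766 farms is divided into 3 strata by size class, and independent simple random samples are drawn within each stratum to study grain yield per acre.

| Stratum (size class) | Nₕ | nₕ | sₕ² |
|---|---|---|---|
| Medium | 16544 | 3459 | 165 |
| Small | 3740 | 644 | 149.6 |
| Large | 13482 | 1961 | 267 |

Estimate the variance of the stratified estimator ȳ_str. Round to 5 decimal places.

0.02997

Var(ȳ_str) = Σₕ Wₕ²(1 − fₕ)sₕ²/nₕ with Wₕ = Nₕ/N, N = 33766.
Medium: Wₕ = 0.48996032; term = 0.48996032²·(1 − 0.20907882)·165/3459 = 0.0090570841.
Small: Wₕ = 0.11076231; term = 0.11076231²·(1 − 0.17219251)·149.6/644 = 0.002359169.
Large: Wₕ = 0.39927738; term = 0.39927738²·(1 − 0.14545320)·267/1961 = 0.018548933.
Sum = 0.029965186.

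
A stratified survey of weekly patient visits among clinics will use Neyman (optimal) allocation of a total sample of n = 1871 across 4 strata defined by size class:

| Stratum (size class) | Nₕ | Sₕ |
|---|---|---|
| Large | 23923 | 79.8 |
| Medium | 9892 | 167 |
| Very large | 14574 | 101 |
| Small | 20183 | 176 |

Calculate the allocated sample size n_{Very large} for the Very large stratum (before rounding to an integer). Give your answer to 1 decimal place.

320.8

Neyman allocation: nₕ = n·NₕSₕ / Σⱼ NⱼSⱼ.
Σ NⱼSⱼ = 23923·79.8 + 9892·167 + 14574·101 + 20183·176 = 8.5852014 × 10^6.
n_{Very large} = 1871·14574·101 / (8.5852014 × 10^6) = 320.8.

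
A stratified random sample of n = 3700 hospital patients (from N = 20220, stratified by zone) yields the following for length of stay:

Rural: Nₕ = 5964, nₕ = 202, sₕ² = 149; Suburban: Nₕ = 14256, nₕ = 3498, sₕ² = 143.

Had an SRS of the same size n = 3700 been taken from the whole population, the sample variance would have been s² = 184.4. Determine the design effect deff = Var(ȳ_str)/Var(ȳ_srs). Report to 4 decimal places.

Var(ȳ_str) = Σ Wₕ²(1−fₕ)sₕ²/nₕ with Wₕ = Nₕ/20220:
  Rural: (5964/20220)²·(1−202/5964)·149/202 = 0.061998829
  Suburban: (14256/20220)²·(1−3498/14256)·143/3498 = 0.015334978
  → Var(ȳ_str) = 0.077333807.
Var(ȳ_srs) = (1 − 3700/20220)·184.4/3700 = 0.040718154.
deff = 0.077333807 / 0.040718154 = 1.8992.

1.8992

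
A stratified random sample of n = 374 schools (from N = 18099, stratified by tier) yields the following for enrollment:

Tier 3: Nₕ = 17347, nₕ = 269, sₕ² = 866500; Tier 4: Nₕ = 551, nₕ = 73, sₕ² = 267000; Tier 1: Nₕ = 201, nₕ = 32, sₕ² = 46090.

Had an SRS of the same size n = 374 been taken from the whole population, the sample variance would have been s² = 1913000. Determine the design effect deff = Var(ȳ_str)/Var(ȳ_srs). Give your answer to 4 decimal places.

Var(ȳ_str) = Σ Wₕ²(1−fₕ)sₕ²/nₕ with Wₕ = Nₕ/18099:
  Tier 3: (17347/18099)²·(1−269/17347)·866500/269 = 2913.188
  Tier 4: (551/18099)²·(1−73/551)·267000/73 = 2.9407543
  Tier 1: (201/18099)²·(1−32/201)·46090/32 = 0.14935863
  → Var(ȳ_str) = 2916.2781.
Var(ȳ_srs) = (1 − 374/18099)·1913000/374 = 5009.2768.
deff = 2916.2781 / 5009.2768 = 0.5822.

0.5822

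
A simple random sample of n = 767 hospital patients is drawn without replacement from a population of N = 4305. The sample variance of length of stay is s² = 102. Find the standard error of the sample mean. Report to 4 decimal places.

Under SRS without replacement, Var(ȳ) = (1 − f)·s²/n with f = n/N = 767/4305 = 0.17816492.
Var(ȳ) = (1 − 0.17816492)·102/767 = 0.82183508·0.13298566 = 0.10929228.
SE(ȳ) = √(0.10929228) = 0.3306.

0.3306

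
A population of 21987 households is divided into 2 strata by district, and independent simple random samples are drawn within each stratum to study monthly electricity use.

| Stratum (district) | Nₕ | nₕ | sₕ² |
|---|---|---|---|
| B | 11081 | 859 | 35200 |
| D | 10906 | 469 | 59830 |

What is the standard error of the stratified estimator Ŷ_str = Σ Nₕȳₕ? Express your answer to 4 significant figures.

Var(Ŷ_str) = Σₕ Nₕ²(1 − fₕ)sₕ²/nₕ.
B: 11081²·(1 − 859/11081)·35200/859 = 4.6415639 × 10^9.
D: 10906²·(1 − 469/10906)·59830/469 = 1.4520693 × 10^10.
Sum = 1.9162257 × 10^10.
SE = √(1.9162257 × 10^10) = 138400.

138400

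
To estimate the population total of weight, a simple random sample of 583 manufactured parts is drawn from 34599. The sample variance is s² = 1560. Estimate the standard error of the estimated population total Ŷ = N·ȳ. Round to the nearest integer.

56118

Var(Ŷ) = N²·Var(ȳ) = N²·(1 − n/N)·s²/n.
f = 583/34599 = 0.01685020; Var(ȳ) = 0.98314980·1560/583 = 2.6307267.
Var(Ŷ) = 34599² · 2.6307267 = 3.1492187 × 10^9.
SE(Ŷ) = √(3.1492187 × 10^9) = 56118.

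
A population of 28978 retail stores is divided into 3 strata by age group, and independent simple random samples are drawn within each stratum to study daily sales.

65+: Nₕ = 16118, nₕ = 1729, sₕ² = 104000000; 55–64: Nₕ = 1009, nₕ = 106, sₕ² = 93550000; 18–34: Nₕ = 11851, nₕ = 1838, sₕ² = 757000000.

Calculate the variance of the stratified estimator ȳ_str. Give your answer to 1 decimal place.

Var(ȳ_str) = Σₕ Wₕ²(1 − fₕ)sₕ²/nₕ with Wₕ = Nₕ/N, N = 28978.
65+: Wₕ = 0.55621506; term = 0.55621506²·(1 − 0.10727137)·104000000/1729 = 16612.817.
55–64: Wₕ = 0.03481952; term = 0.03481952²·(1 − 0.10505451)·93550000/106 = 957.59094.
18–34: Wₕ = 0.40896542; term = 0.40896542²·(1 − 0.15509240)·757000000/1838 = 58201.311.
Sum = 75771.719.

75771.7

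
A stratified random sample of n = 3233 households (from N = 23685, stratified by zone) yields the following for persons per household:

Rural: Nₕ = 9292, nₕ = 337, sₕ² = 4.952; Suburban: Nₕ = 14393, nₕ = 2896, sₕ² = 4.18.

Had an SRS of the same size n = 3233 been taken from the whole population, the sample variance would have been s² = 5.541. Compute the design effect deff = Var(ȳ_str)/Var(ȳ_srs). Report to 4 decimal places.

Var(ȳ_str) = Σ Wₕ²(1−fₕ)sₕ²/nₕ with Wₕ = Nₕ/23685:
  Rural: (9292/23685)²·(1−337/9292)·4.952/337 = 0.0021796098
  Suburban: (14393/23685)²·(1−2896/14393)·4.18/2896 = 4.2576191 × 10^-4
  → Var(ȳ_str) = 0.0026053717.
Var(ȳ_srs) = (1 − 3233/23685)·5.541/3233 = 0.0014799425.
deff = 0.0026053717 / 0.0014799425 = 1.7605.

1.7605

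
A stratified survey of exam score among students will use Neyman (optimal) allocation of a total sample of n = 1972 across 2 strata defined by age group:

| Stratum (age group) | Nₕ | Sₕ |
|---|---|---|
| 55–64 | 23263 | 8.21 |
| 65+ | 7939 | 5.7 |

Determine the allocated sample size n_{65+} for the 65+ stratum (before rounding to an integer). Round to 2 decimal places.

Neyman allocation: nₕ = n·NₕSₕ / Σⱼ NⱼSⱼ.
Σ NⱼSⱼ = 23263·8.21 + 7939·5.7 = 236241.53.
n_{65+} = 1972·7939·5.7 / 236241.53 = 377.74.

377.74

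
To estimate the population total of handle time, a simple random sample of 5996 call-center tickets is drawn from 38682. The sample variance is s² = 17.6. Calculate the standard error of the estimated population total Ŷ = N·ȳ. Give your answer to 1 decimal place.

1926.5

Var(Ŷ) = N²·Var(ȳ) = N²·(1 − n/N)·s²/n.
f = 5996/38682 = 0.15500750; Var(ȳ) = 0.84499250·17.6/5996 = 0.0024802982.
Var(Ŷ) = 38682² · 0.0024802982 = 3.7112631 × 10^6.
SE(Ŷ) = √(3.7112631 × 10^6) = 1926.5.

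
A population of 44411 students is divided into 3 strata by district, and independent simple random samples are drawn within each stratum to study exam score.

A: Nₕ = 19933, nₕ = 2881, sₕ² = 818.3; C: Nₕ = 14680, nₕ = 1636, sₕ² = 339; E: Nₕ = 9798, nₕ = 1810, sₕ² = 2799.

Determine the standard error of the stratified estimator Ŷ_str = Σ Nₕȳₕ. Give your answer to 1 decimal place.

16039.1

Var(Ŷ_str) = Σₕ Nₕ²(1 − fₕ)sₕ²/nₕ.
A: 19933²·(1 − 2881/19933)·818.3/2881 = 9.6542221 × 10^7.
C: 14680²·(1 − 1636/14680)·339/1636 = 3.9678317 × 10^7.
E: 9798²·(1 − 1810/9798)·2799/1810 = 1.2103189 × 10^8.
Sum = 2.5725243 × 10^8.
SE = √(2.5725243 × 10^8) = 16039.1.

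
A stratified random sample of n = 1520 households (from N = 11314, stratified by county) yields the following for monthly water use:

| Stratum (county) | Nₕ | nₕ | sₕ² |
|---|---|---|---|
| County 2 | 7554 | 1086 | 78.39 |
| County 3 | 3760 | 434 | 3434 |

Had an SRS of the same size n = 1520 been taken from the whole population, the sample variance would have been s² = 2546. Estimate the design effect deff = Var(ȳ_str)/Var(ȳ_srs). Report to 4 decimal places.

0.5521

Var(ȳ_str) = Σ Wₕ²(1−fₕ)sₕ²/nₕ with Wₕ = Nₕ/11314:
  County 2: (7554/11314)²·(1−1086/7554)·78.39/1086 = 0.027551515
  County 3: (3760/11314)²·(1−434/3760)·3434/434 = 0.77301568
  → Var(ȳ_str) = 0.8005672.
Var(ȳ_srs) = (1 − 1520/11314)·2546/1520 = 1.4499691.
deff = 0.8005672 / 1.4499691 = 0.5521.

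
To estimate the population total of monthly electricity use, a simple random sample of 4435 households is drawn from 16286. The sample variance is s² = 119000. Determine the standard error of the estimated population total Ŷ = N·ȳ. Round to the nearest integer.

71963

Var(Ŷ) = N²·Var(ȳ) = N²·(1 − n/N)·s²/n.
f = 4435/16286 = 0.27231978; Var(ȳ) = 0.72768022·119000/4435 = 19.525129.
Var(Ŷ) = 16286² · 19.525129 = 5.1787241 × 10^9.
SE(Ŷ) = √(5.1787241 × 10^9) = 71963.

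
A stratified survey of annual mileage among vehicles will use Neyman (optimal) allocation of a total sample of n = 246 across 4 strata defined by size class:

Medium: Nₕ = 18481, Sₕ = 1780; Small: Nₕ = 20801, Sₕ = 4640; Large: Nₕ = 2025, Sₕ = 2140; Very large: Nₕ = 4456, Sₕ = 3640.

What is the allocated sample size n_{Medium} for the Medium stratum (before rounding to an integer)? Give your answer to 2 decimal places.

Neyman allocation: nₕ = n·NₕSₕ / Σⱼ NⱼSⱼ.
Σ NⱼSⱼ = 18481·1780 + 20801·4640 + 2025·2140 + 4456·3640 = 1.4996616 × 10^8.
n_{Medium} = 246·18481·1780 / (1.4996616 × 10^8) = 53.96.

53.96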